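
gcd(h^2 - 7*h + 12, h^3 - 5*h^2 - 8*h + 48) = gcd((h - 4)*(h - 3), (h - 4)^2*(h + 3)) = h - 4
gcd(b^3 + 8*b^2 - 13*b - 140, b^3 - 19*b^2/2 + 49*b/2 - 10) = b - 4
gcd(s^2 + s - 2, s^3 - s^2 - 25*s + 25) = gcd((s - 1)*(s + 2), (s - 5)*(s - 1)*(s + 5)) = s - 1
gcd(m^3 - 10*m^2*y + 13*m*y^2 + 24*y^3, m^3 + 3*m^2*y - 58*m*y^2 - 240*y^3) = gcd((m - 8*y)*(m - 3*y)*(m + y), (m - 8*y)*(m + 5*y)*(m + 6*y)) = -m + 8*y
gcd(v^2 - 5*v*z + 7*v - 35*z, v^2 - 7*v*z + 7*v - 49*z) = v + 7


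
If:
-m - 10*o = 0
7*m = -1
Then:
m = -1/7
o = 1/70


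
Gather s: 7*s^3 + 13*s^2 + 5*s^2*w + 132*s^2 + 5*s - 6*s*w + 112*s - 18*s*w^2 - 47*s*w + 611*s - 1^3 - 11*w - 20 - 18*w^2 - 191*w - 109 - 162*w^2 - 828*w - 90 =7*s^3 + s^2*(5*w + 145) + s*(-18*w^2 - 53*w + 728) - 180*w^2 - 1030*w - 220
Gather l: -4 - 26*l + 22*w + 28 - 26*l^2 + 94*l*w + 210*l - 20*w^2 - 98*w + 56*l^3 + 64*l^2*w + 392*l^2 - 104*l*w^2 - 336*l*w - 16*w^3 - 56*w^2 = 56*l^3 + l^2*(64*w + 366) + l*(-104*w^2 - 242*w + 184) - 16*w^3 - 76*w^2 - 76*w + 24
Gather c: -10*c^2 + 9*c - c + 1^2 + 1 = -10*c^2 + 8*c + 2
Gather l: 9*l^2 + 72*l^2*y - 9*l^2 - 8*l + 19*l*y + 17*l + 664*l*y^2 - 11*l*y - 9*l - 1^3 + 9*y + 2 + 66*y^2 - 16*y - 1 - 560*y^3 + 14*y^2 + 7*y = 72*l^2*y + l*(664*y^2 + 8*y) - 560*y^3 + 80*y^2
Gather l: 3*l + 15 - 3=3*l + 12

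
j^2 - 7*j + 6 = (j - 6)*(j - 1)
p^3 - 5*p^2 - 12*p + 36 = (p - 6)*(p - 2)*(p + 3)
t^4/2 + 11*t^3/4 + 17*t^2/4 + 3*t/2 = t*(t/2 + 1/4)*(t + 2)*(t + 3)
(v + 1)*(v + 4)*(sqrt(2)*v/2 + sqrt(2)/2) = sqrt(2)*v^3/2 + 3*sqrt(2)*v^2 + 9*sqrt(2)*v/2 + 2*sqrt(2)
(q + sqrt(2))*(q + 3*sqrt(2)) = q^2 + 4*sqrt(2)*q + 6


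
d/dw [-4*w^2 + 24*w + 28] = 24 - 8*w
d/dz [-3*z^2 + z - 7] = 1 - 6*z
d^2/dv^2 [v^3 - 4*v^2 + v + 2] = 6*v - 8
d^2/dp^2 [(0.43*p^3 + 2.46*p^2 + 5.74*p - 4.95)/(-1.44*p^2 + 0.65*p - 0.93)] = (-8.88178419700125e-16*p^5 + 7.105427357601e-15*p^4 - 27.621686*p^3 + 82.912122*p^2 + 16.091406*p - 20.270298)/(2.985984*p^6 - 4.04352*p^5 + 7.610544*p^4 - 5.497505*p^3 + 4.915143*p^2 - 1.686555*p + 0.804357)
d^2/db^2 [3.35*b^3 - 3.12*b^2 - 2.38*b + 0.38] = 20.1*b - 6.24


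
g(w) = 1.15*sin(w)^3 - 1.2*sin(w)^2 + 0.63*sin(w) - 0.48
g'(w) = 3.45*sin(w)^2*cos(w) - 2.4*sin(w)*cos(w) + 0.63*cos(w)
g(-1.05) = -2.68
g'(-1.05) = 2.64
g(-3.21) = -0.44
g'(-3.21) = -0.48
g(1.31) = 0.05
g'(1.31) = 0.39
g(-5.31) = -0.13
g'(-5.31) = 0.56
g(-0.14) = -0.59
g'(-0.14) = 1.02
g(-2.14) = -2.55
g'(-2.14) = -2.75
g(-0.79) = -1.95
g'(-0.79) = 2.87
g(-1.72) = -3.39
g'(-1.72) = -0.95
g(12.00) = -1.34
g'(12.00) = 2.46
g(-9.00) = -1.02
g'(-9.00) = -2.01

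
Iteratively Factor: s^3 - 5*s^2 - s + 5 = (s + 1)*(s^2 - 6*s + 5) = (s - 5)*(s + 1)*(s - 1)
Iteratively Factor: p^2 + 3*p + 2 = (p + 2)*(p + 1)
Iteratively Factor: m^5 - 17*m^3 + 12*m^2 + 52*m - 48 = (m - 3)*(m^4 + 3*m^3 - 8*m^2 - 12*m + 16) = (m - 3)*(m - 2)*(m^3 + 5*m^2 + 2*m - 8) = (m - 3)*(m - 2)*(m + 4)*(m^2 + m - 2) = (m - 3)*(m - 2)*(m - 1)*(m + 4)*(m + 2)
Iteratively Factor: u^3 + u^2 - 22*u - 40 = (u + 4)*(u^2 - 3*u - 10) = (u - 5)*(u + 4)*(u + 2)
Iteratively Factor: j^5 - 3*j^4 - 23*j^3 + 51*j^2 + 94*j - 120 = (j + 4)*(j^4 - 7*j^3 + 5*j^2 + 31*j - 30) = (j - 5)*(j + 4)*(j^3 - 2*j^2 - 5*j + 6) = (j - 5)*(j + 2)*(j + 4)*(j^2 - 4*j + 3) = (j - 5)*(j - 3)*(j + 2)*(j + 4)*(j - 1)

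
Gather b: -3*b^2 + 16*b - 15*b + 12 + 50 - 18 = -3*b^2 + b + 44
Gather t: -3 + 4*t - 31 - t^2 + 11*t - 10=-t^2 + 15*t - 44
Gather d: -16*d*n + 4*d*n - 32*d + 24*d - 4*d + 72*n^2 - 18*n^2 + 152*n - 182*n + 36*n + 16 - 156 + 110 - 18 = d*(-12*n - 12) + 54*n^2 + 6*n - 48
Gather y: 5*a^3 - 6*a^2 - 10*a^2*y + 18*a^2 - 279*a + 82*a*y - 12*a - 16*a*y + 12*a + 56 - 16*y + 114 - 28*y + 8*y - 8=5*a^3 + 12*a^2 - 279*a + y*(-10*a^2 + 66*a - 36) + 162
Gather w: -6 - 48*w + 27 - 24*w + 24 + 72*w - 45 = 0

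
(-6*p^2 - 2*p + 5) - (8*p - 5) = -6*p^2 - 10*p + 10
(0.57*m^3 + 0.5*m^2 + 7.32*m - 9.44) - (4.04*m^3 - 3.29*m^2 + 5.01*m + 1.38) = -3.47*m^3 + 3.79*m^2 + 2.31*m - 10.82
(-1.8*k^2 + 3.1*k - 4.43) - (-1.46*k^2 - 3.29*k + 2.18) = -0.34*k^2 + 6.39*k - 6.61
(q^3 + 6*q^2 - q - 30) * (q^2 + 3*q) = q^5 + 9*q^4 + 17*q^3 - 33*q^2 - 90*q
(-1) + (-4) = -5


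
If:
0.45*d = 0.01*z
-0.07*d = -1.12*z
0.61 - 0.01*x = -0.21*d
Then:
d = 0.00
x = 61.00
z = 0.00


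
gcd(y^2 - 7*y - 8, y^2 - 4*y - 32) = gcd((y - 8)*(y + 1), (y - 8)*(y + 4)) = y - 8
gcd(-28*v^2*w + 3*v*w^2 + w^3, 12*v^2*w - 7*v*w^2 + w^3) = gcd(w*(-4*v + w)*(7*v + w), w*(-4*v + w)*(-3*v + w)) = 4*v*w - w^2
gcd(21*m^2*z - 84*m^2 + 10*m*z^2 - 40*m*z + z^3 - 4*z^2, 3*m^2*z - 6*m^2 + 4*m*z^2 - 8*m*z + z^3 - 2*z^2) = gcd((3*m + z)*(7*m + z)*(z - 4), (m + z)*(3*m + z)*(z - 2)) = 3*m + z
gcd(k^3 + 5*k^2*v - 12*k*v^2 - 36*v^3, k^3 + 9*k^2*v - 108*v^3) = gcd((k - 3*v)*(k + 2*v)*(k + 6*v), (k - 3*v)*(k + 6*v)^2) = -k^2 - 3*k*v + 18*v^2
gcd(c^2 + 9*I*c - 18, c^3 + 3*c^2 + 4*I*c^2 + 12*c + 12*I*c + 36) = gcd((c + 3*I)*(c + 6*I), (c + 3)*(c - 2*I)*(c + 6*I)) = c + 6*I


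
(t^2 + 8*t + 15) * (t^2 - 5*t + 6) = t^4 + 3*t^3 - 19*t^2 - 27*t + 90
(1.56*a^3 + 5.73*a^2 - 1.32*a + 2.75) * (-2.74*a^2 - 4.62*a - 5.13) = -4.2744*a^5 - 22.9074*a^4 - 30.8586*a^3 - 30.8315*a^2 - 5.9334*a - 14.1075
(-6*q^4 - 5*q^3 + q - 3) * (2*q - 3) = -12*q^5 + 8*q^4 + 15*q^3 + 2*q^2 - 9*q + 9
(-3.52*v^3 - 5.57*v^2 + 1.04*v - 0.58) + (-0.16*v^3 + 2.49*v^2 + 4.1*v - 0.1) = -3.68*v^3 - 3.08*v^2 + 5.14*v - 0.68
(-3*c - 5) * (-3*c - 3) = 9*c^2 + 24*c + 15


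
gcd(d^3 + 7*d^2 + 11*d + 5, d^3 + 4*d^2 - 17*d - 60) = d + 5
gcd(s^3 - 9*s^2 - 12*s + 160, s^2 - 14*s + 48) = s - 8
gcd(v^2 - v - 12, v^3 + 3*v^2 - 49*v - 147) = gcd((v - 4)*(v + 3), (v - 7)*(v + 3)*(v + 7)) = v + 3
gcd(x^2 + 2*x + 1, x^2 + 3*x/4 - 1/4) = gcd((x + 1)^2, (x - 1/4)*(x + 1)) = x + 1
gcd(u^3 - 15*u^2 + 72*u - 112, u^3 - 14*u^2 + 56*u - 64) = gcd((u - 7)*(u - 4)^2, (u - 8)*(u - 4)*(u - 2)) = u - 4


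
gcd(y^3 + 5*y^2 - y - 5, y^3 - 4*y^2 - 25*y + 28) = y - 1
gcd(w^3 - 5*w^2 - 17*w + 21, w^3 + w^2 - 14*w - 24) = w + 3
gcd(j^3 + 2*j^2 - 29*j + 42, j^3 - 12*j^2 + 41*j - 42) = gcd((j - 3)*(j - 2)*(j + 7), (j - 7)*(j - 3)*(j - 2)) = j^2 - 5*j + 6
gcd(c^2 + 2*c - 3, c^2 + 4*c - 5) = c - 1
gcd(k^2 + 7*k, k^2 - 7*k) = k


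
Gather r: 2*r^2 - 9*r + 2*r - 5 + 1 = 2*r^2 - 7*r - 4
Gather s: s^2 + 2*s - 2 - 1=s^2 + 2*s - 3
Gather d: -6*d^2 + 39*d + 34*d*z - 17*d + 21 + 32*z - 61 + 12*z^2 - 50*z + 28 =-6*d^2 + d*(34*z + 22) + 12*z^2 - 18*z - 12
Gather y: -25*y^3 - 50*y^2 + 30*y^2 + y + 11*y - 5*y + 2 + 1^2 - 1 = -25*y^3 - 20*y^2 + 7*y + 2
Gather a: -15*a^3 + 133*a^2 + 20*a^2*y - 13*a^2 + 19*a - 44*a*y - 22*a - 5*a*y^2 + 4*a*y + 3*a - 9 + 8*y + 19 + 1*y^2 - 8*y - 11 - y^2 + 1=-15*a^3 + a^2*(20*y + 120) + a*(-5*y^2 - 40*y)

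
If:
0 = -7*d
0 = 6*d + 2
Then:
No Solution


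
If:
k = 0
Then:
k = 0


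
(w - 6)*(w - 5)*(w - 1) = w^3 - 12*w^2 + 41*w - 30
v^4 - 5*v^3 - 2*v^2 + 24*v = v*(v - 4)*(v - 3)*(v + 2)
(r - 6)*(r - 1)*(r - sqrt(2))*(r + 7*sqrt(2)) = r^4 - 7*r^3 + 6*sqrt(2)*r^3 - 42*sqrt(2)*r^2 - 8*r^2 + 36*sqrt(2)*r + 98*r - 84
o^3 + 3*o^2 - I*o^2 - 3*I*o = o*(o + 3)*(o - I)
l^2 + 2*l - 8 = (l - 2)*(l + 4)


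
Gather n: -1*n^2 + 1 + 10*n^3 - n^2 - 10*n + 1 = 10*n^3 - 2*n^2 - 10*n + 2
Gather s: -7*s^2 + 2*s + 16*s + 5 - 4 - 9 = -7*s^2 + 18*s - 8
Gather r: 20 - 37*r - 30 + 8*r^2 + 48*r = 8*r^2 + 11*r - 10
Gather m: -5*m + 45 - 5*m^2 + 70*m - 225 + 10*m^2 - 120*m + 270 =5*m^2 - 55*m + 90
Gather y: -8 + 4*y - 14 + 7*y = 11*y - 22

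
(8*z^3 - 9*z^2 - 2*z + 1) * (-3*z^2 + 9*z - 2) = -24*z^5 + 99*z^4 - 91*z^3 - 3*z^2 + 13*z - 2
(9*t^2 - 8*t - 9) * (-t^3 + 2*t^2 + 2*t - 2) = -9*t^5 + 26*t^4 + 11*t^3 - 52*t^2 - 2*t + 18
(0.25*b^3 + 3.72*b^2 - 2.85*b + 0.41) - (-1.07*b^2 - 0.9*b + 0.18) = 0.25*b^3 + 4.79*b^2 - 1.95*b + 0.23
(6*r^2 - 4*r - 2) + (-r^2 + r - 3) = 5*r^2 - 3*r - 5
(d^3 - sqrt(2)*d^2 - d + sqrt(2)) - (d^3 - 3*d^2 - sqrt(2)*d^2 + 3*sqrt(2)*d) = 3*d^2 - 3*sqrt(2)*d - d + sqrt(2)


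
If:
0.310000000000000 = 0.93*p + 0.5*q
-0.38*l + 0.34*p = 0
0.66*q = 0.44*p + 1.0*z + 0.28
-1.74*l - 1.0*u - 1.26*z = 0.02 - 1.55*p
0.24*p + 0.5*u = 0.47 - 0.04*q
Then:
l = 0.40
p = 0.44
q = -0.20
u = 0.74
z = -0.61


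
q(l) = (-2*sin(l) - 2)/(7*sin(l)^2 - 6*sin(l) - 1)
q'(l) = (-14*sin(l)*cos(l) + 6*cos(l))*(-2*sin(l) - 2)/(7*sin(l)^2 - 6*sin(l) - 1)^2 - 2*cos(l)/(7*sin(l)^2 - 6*sin(l) - 1)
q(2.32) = 2.11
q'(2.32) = -4.56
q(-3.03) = 7.25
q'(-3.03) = 214.27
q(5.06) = -0.01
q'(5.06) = -0.07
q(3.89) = -0.10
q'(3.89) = 0.41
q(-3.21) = 1.55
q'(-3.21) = 4.22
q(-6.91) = -0.17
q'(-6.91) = -0.72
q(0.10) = 1.44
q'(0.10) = -3.01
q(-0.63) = -0.17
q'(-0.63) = -0.71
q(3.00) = 1.34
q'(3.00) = 1.96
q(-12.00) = 1.39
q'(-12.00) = 1.57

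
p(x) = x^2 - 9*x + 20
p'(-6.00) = -21.00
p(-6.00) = 110.00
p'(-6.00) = -21.00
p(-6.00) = 110.00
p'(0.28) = -8.44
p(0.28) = 17.56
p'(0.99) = -7.02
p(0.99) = 12.07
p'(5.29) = 1.58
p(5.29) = 0.37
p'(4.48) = -0.04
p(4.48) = -0.25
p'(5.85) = 2.70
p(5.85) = 1.57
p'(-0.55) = -10.10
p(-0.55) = 25.25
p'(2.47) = -4.06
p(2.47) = 3.87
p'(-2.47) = -13.94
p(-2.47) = 48.33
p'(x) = 2*x - 9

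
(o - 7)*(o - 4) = o^2 - 11*o + 28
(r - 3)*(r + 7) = r^2 + 4*r - 21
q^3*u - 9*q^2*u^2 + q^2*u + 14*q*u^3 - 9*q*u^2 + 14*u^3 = (q - 7*u)*(q - 2*u)*(q*u + u)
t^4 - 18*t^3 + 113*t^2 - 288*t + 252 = (t - 7)*(t - 6)*(t - 3)*(t - 2)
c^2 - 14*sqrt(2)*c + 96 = (c - 8*sqrt(2))*(c - 6*sqrt(2))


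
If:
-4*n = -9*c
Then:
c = 4*n/9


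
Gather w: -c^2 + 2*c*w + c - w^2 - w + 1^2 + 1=-c^2 + c - w^2 + w*(2*c - 1) + 2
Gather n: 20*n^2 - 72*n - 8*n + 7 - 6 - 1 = 20*n^2 - 80*n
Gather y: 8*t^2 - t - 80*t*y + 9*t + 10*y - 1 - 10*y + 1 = 8*t^2 - 80*t*y + 8*t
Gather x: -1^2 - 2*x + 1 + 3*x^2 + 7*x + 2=3*x^2 + 5*x + 2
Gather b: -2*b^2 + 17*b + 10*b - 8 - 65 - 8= -2*b^2 + 27*b - 81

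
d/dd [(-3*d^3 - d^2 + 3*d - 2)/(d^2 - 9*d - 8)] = (-3*d^4 + 54*d^3 + 78*d^2 + 20*d - 42)/(d^4 - 18*d^3 + 65*d^2 + 144*d + 64)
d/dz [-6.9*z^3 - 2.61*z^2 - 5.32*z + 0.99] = -20.7*z^2 - 5.22*z - 5.32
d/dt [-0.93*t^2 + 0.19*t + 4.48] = 0.19 - 1.86*t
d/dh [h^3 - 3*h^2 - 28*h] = 3*h^2 - 6*h - 28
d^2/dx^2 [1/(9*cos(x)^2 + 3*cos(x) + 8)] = 3*(-108*sin(x)^4 - 39*sin(x)^2 + 167*cos(x)/4 - 27*cos(3*x)/4 + 105)/(-9*sin(x)^2 + 3*cos(x) + 17)^3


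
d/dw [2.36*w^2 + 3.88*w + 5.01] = 4.72*w + 3.88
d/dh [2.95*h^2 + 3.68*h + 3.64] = 5.9*h + 3.68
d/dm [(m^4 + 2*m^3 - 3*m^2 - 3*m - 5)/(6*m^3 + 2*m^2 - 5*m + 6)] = (6*m^6 + 4*m^5 + 7*m^4 + 40*m^3 + 147*m^2 - 16*m - 43)/(36*m^6 + 24*m^5 - 56*m^4 + 52*m^3 + 49*m^2 - 60*m + 36)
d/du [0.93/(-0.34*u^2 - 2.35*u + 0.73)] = (0.6324*u + 2.1855)/(0.34*u^2 + 2.35*u - 0.73)^2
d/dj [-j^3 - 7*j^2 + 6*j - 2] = -3*j^2 - 14*j + 6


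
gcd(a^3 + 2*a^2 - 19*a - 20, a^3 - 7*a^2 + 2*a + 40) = a - 4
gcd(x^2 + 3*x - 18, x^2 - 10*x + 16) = 1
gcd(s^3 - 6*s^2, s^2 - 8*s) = s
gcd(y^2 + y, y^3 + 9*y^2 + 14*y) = y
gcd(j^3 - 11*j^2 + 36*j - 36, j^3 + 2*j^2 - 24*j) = 1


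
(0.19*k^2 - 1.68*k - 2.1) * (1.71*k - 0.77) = 0.3249*k^3 - 3.0191*k^2 - 2.2974*k + 1.617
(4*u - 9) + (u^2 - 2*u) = u^2 + 2*u - 9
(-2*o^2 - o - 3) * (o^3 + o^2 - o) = -2*o^5 - 3*o^4 - 2*o^3 - 2*o^2 + 3*o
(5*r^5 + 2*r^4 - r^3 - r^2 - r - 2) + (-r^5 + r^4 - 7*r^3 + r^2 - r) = 4*r^5 + 3*r^4 - 8*r^3 - 2*r - 2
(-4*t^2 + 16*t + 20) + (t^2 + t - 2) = -3*t^2 + 17*t + 18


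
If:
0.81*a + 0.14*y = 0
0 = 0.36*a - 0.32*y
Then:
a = 0.00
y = 0.00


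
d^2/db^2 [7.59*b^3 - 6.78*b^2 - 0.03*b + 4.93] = 45.54*b - 13.56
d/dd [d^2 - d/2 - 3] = 2*d - 1/2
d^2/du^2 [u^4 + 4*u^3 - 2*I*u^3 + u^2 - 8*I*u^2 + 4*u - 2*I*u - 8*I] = 12*u^2 + 12*u*(2 - I) + 2 - 16*I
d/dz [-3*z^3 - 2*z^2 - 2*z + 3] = -9*z^2 - 4*z - 2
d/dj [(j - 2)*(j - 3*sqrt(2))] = 2*j - 3*sqrt(2) - 2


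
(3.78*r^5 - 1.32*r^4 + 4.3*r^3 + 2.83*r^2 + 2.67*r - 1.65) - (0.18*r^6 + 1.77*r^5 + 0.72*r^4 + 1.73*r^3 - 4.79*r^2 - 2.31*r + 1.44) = -0.18*r^6 + 2.01*r^5 - 2.04*r^4 + 2.57*r^3 + 7.62*r^2 + 4.98*r - 3.09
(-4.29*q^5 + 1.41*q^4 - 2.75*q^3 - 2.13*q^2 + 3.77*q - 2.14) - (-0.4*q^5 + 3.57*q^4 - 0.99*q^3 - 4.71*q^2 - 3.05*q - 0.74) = -3.89*q^5 - 2.16*q^4 - 1.76*q^3 + 2.58*q^2 + 6.82*q - 1.4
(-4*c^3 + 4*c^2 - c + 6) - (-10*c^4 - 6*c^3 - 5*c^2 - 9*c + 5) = 10*c^4 + 2*c^3 + 9*c^2 + 8*c + 1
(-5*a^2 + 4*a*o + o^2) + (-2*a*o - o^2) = -5*a^2 + 2*a*o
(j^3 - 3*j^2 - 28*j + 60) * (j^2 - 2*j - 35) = j^5 - 5*j^4 - 57*j^3 + 221*j^2 + 860*j - 2100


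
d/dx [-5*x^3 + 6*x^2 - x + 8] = -15*x^2 + 12*x - 1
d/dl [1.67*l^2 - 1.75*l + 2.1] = 3.34*l - 1.75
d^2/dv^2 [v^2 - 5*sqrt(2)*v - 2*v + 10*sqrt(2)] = 2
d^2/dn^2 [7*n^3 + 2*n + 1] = 42*n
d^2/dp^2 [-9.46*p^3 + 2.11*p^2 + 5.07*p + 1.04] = 4.22 - 56.76*p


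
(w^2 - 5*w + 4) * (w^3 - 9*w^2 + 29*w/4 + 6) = w^5 - 14*w^4 + 225*w^3/4 - 265*w^2/4 - w + 24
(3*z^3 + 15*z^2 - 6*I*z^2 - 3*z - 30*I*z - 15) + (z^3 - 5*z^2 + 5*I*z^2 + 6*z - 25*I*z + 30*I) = 4*z^3 + 10*z^2 - I*z^2 + 3*z - 55*I*z - 15 + 30*I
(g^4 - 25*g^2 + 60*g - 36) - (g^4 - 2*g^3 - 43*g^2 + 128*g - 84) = 2*g^3 + 18*g^2 - 68*g + 48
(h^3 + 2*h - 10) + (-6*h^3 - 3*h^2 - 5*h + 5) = -5*h^3 - 3*h^2 - 3*h - 5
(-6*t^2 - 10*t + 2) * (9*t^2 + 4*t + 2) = -54*t^4 - 114*t^3 - 34*t^2 - 12*t + 4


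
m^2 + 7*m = m*(m + 7)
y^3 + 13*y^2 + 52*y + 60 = (y + 2)*(y + 5)*(y + 6)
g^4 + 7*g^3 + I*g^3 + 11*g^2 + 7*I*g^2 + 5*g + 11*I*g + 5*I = (g + 1)^2*(g + 5)*(g + I)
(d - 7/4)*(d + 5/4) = d^2 - d/2 - 35/16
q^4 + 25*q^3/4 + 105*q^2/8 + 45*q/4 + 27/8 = (q + 3/4)*(q + 1)*(q + 3/2)*(q + 3)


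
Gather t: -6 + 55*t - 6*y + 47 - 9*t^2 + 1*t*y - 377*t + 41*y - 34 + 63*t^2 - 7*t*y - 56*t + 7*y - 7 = 54*t^2 + t*(-6*y - 378) + 42*y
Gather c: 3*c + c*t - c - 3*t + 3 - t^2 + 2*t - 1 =c*(t + 2) - t^2 - t + 2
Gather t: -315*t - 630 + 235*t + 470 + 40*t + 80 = -40*t - 80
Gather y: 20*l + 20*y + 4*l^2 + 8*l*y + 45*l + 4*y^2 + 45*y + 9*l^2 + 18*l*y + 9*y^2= 13*l^2 + 65*l + 13*y^2 + y*(26*l + 65)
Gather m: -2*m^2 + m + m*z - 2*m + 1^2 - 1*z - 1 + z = -2*m^2 + m*(z - 1)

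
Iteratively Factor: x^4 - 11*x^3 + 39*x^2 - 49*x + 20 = (x - 1)*(x^3 - 10*x^2 + 29*x - 20) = (x - 4)*(x - 1)*(x^2 - 6*x + 5) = (x - 5)*(x - 4)*(x - 1)*(x - 1)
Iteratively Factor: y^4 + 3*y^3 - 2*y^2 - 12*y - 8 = (y + 2)*(y^3 + y^2 - 4*y - 4) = (y + 2)^2*(y^2 - y - 2) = (y - 2)*(y + 2)^2*(y + 1)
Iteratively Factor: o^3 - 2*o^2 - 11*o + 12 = (o - 1)*(o^2 - o - 12) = (o - 4)*(o - 1)*(o + 3)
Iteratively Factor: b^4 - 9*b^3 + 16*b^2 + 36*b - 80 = (b + 2)*(b^3 - 11*b^2 + 38*b - 40) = (b - 4)*(b + 2)*(b^2 - 7*b + 10) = (b - 5)*(b - 4)*(b + 2)*(b - 2)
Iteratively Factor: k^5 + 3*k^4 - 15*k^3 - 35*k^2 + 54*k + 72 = (k + 1)*(k^4 + 2*k^3 - 17*k^2 - 18*k + 72) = (k + 1)*(k + 3)*(k^3 - k^2 - 14*k + 24) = (k - 3)*(k + 1)*(k + 3)*(k^2 + 2*k - 8) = (k - 3)*(k - 2)*(k + 1)*(k + 3)*(k + 4)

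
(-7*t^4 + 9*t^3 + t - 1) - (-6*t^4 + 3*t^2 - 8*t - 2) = -t^4 + 9*t^3 - 3*t^2 + 9*t + 1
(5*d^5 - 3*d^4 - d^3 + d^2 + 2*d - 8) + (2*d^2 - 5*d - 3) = 5*d^5 - 3*d^4 - d^3 + 3*d^2 - 3*d - 11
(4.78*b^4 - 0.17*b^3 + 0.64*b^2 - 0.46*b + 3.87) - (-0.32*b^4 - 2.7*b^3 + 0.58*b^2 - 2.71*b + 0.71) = 5.1*b^4 + 2.53*b^3 + 0.0600000000000001*b^2 + 2.25*b + 3.16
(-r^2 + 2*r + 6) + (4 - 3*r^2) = -4*r^2 + 2*r + 10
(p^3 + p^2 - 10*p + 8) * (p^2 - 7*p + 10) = p^5 - 6*p^4 - 7*p^3 + 88*p^2 - 156*p + 80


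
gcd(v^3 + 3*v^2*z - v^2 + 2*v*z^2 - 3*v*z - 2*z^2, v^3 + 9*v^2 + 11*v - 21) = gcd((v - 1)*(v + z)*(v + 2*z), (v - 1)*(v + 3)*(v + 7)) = v - 1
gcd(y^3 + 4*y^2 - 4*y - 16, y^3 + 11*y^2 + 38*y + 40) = y^2 + 6*y + 8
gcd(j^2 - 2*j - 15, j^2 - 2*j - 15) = j^2 - 2*j - 15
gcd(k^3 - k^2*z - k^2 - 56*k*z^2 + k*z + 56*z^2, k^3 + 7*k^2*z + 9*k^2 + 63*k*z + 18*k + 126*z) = k + 7*z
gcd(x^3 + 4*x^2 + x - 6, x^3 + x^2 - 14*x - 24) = x^2 + 5*x + 6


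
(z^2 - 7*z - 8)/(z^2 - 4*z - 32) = (z + 1)/(z + 4)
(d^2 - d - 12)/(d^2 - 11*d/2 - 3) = 2*(-d^2 + d + 12)/(-2*d^2 + 11*d + 6)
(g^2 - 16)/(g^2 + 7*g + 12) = (g - 4)/(g + 3)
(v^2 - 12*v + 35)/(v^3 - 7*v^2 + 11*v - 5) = (v - 7)/(v^2 - 2*v + 1)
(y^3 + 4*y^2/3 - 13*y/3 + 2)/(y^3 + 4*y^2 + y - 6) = (y - 2/3)/(y + 2)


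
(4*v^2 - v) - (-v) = 4*v^2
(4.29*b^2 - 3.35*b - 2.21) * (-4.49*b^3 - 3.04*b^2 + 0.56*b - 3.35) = -19.2621*b^5 + 1.9999*b^4 + 22.5093*b^3 - 9.5291*b^2 + 9.9849*b + 7.4035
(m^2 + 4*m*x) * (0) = 0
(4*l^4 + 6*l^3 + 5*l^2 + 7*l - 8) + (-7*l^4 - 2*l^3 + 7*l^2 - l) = -3*l^4 + 4*l^3 + 12*l^2 + 6*l - 8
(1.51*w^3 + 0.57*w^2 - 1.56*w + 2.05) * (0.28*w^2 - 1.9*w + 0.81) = 0.4228*w^5 - 2.7094*w^4 - 0.2967*w^3 + 3.9997*w^2 - 5.1586*w + 1.6605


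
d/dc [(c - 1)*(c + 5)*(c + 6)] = 3*c^2 + 20*c + 19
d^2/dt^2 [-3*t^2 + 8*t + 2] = -6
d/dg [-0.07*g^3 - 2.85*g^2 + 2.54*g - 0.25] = -0.21*g^2 - 5.7*g + 2.54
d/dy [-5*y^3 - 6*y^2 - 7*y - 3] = -15*y^2 - 12*y - 7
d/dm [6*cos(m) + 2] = -6*sin(m)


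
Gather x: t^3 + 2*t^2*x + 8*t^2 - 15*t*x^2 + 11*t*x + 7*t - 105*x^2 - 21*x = t^3 + 8*t^2 + 7*t + x^2*(-15*t - 105) + x*(2*t^2 + 11*t - 21)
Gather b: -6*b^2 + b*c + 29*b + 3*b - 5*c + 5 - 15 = -6*b^2 + b*(c + 32) - 5*c - 10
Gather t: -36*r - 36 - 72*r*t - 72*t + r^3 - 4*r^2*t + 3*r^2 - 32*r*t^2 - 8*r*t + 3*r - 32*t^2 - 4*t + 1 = r^3 + 3*r^2 - 33*r + t^2*(-32*r - 32) + t*(-4*r^2 - 80*r - 76) - 35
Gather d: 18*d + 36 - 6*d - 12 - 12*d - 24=0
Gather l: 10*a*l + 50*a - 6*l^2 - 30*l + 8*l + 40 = 50*a - 6*l^2 + l*(10*a - 22) + 40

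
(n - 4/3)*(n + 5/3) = n^2 + n/3 - 20/9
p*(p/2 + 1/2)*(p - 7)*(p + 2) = p^4/2 - 2*p^3 - 19*p^2/2 - 7*p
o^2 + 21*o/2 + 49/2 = (o + 7/2)*(o + 7)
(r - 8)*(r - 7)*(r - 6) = r^3 - 21*r^2 + 146*r - 336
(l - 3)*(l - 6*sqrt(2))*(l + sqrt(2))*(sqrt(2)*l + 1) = sqrt(2)*l^4 - 9*l^3 - 3*sqrt(2)*l^3 - 17*sqrt(2)*l^2 + 27*l^2 - 12*l + 51*sqrt(2)*l + 36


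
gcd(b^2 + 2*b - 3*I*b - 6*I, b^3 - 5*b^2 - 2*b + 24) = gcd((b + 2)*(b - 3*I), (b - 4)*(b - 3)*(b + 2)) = b + 2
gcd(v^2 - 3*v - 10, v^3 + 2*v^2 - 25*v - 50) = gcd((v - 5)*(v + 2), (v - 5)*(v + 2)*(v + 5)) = v^2 - 3*v - 10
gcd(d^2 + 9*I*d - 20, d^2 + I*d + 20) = d + 5*I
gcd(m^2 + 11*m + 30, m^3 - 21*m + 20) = m + 5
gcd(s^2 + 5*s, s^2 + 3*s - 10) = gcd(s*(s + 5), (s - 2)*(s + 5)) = s + 5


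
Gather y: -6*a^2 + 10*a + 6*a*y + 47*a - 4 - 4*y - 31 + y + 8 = -6*a^2 + 57*a + y*(6*a - 3) - 27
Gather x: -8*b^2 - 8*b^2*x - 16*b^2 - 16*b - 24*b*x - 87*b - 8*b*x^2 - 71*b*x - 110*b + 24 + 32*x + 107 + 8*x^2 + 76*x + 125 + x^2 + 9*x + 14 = -24*b^2 - 213*b + x^2*(9 - 8*b) + x*(-8*b^2 - 95*b + 117) + 270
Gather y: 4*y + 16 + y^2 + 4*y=y^2 + 8*y + 16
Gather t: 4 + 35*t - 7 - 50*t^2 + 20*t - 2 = -50*t^2 + 55*t - 5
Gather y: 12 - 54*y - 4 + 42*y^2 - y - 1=42*y^2 - 55*y + 7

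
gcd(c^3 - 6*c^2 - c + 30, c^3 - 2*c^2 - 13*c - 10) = c^2 - 3*c - 10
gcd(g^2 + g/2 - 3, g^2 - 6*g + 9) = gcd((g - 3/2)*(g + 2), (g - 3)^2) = 1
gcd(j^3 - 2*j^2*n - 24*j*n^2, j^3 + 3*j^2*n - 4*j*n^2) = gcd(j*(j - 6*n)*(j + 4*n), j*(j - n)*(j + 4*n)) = j^2 + 4*j*n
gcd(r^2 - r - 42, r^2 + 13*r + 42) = r + 6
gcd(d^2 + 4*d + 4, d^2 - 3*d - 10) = d + 2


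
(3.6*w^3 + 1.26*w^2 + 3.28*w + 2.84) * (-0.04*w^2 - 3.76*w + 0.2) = -0.144*w^5 - 13.5864*w^4 - 4.1488*w^3 - 12.1944*w^2 - 10.0224*w + 0.568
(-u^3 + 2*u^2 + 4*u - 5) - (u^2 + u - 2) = -u^3 + u^2 + 3*u - 3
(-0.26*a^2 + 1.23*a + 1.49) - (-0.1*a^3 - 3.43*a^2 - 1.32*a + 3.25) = 0.1*a^3 + 3.17*a^2 + 2.55*a - 1.76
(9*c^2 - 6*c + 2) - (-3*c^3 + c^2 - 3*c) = 3*c^3 + 8*c^2 - 3*c + 2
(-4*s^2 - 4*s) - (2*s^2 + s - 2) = -6*s^2 - 5*s + 2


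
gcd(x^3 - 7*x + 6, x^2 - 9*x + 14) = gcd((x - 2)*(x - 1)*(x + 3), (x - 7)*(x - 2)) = x - 2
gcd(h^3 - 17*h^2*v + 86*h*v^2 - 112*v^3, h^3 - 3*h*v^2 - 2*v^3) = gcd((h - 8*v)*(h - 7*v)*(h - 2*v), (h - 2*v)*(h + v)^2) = -h + 2*v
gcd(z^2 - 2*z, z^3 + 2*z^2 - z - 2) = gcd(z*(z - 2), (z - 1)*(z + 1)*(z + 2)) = 1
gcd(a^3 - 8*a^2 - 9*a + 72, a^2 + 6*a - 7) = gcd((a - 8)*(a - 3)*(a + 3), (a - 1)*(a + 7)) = 1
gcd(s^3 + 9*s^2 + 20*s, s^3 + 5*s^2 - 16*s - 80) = s^2 + 9*s + 20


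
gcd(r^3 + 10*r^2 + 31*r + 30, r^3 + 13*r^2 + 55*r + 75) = r^2 + 8*r + 15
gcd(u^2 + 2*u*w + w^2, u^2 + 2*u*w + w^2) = u^2 + 2*u*w + w^2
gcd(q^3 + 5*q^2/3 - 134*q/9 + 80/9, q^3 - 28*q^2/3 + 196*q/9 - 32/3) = q^2 - 10*q/3 + 16/9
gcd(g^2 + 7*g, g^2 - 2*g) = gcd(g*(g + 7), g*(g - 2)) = g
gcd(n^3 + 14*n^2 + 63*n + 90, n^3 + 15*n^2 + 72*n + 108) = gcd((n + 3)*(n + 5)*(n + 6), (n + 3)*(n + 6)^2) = n^2 + 9*n + 18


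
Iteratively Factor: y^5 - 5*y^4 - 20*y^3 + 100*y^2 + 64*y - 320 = (y - 2)*(y^4 - 3*y^3 - 26*y^2 + 48*y + 160) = (y - 2)*(y + 4)*(y^3 - 7*y^2 + 2*y + 40) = (y - 4)*(y - 2)*(y + 4)*(y^2 - 3*y - 10) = (y - 4)*(y - 2)*(y + 2)*(y + 4)*(y - 5)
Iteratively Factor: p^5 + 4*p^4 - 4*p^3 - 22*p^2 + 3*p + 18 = (p - 2)*(p^4 + 6*p^3 + 8*p^2 - 6*p - 9) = (p - 2)*(p + 3)*(p^3 + 3*p^2 - p - 3) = (p - 2)*(p - 1)*(p + 3)*(p^2 + 4*p + 3) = (p - 2)*(p - 1)*(p + 3)^2*(p + 1)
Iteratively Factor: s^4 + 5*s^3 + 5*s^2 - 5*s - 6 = (s - 1)*(s^3 + 6*s^2 + 11*s + 6) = (s - 1)*(s + 3)*(s^2 + 3*s + 2) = (s - 1)*(s + 2)*(s + 3)*(s + 1)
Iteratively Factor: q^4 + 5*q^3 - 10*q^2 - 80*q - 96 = (q + 3)*(q^3 + 2*q^2 - 16*q - 32) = (q - 4)*(q + 3)*(q^2 + 6*q + 8) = (q - 4)*(q + 3)*(q + 4)*(q + 2)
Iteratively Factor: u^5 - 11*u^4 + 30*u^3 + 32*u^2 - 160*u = (u)*(u^4 - 11*u^3 + 30*u^2 + 32*u - 160) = u*(u + 2)*(u^3 - 13*u^2 + 56*u - 80) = u*(u - 5)*(u + 2)*(u^2 - 8*u + 16) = u*(u - 5)*(u - 4)*(u + 2)*(u - 4)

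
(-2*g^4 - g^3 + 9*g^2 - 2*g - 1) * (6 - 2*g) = 4*g^5 - 10*g^4 - 24*g^3 + 58*g^2 - 10*g - 6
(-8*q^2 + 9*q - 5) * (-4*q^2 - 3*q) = 32*q^4 - 12*q^3 - 7*q^2 + 15*q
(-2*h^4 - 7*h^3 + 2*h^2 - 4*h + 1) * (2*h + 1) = -4*h^5 - 16*h^4 - 3*h^3 - 6*h^2 - 2*h + 1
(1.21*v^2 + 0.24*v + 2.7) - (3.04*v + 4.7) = 1.21*v^2 - 2.8*v - 2.0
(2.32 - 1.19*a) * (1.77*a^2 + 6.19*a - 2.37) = -2.1063*a^3 - 3.2597*a^2 + 17.1811*a - 5.4984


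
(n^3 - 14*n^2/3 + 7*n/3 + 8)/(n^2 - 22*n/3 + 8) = (3*n^3 - 14*n^2 + 7*n + 24)/(3*n^2 - 22*n + 24)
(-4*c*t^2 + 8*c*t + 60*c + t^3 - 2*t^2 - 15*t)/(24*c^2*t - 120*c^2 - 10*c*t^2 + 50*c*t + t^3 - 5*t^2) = (t + 3)/(-6*c + t)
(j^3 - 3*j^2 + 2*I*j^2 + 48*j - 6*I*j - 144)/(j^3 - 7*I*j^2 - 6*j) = (j^2 + j*(-3 + 8*I) - 24*I)/(j*(j - I))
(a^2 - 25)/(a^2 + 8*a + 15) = (a - 5)/(a + 3)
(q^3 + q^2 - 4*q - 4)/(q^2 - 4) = q + 1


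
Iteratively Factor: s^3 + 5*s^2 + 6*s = (s + 3)*(s^2 + 2*s) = (s + 2)*(s + 3)*(s)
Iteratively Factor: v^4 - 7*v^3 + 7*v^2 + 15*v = (v + 1)*(v^3 - 8*v^2 + 15*v) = (v - 5)*(v + 1)*(v^2 - 3*v) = v*(v - 5)*(v + 1)*(v - 3)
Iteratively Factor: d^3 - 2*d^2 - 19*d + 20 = (d - 1)*(d^2 - d - 20) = (d - 1)*(d + 4)*(d - 5)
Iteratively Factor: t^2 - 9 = (t - 3)*(t + 3)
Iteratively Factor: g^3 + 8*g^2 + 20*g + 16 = (g + 2)*(g^2 + 6*g + 8) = (g + 2)^2*(g + 4)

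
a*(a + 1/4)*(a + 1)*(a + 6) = a^4 + 29*a^3/4 + 31*a^2/4 + 3*a/2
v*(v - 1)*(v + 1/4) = v^3 - 3*v^2/4 - v/4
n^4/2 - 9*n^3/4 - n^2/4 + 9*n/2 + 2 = (n/2 + 1/2)*(n - 4)*(n - 2)*(n + 1/2)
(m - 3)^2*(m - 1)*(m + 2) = m^4 - 5*m^3 + m^2 + 21*m - 18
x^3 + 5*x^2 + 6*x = x*(x + 2)*(x + 3)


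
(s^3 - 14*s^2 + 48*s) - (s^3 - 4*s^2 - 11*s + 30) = -10*s^2 + 59*s - 30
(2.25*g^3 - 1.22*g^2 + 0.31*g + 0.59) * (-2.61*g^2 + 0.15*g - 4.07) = -5.8725*g^5 + 3.5217*g^4 - 10.1496*g^3 + 3.472*g^2 - 1.1732*g - 2.4013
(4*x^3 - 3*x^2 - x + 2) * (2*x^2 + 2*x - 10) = 8*x^5 + 2*x^4 - 48*x^3 + 32*x^2 + 14*x - 20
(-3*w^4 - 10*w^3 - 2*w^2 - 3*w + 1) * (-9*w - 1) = 27*w^5 + 93*w^4 + 28*w^3 + 29*w^2 - 6*w - 1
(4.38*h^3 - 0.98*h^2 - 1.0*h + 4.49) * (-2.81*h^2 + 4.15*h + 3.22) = -12.3078*h^5 + 20.9308*h^4 + 12.8466*h^3 - 19.9225*h^2 + 15.4135*h + 14.4578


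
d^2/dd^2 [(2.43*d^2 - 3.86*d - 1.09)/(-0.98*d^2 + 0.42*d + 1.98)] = (5.413912*d^3 - 22.010016*d^2 + 42.2478*d - 20.858472)/(0.941192*d^6 - 1.210104*d^5 - 5.18616*d^4 + 4.81572*d^3 + 10.47816*d^2 - 4.939704*d - 7.762392)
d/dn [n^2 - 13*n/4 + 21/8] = 2*n - 13/4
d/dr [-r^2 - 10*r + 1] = -2*r - 10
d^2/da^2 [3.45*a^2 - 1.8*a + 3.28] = 6.90000000000000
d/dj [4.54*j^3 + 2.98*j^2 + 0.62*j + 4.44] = 13.62*j^2 + 5.96*j + 0.62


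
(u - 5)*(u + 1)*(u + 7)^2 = u^4 + 10*u^3 - 12*u^2 - 266*u - 245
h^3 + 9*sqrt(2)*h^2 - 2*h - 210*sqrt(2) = (h - 3*sqrt(2))*(h + 5*sqrt(2))*(h + 7*sqrt(2))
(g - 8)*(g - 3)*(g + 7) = g^3 - 4*g^2 - 53*g + 168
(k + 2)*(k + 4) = k^2 + 6*k + 8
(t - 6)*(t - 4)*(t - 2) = t^3 - 12*t^2 + 44*t - 48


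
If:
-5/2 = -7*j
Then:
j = 5/14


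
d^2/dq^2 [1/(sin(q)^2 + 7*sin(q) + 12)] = (-4*sin(q)^4 - 21*sin(q)^3 + 5*sin(q)^2 + 126*sin(q) + 74)/(sin(q)^2 + 7*sin(q) + 12)^3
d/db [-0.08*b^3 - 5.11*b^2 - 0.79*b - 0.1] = -0.24*b^2 - 10.22*b - 0.79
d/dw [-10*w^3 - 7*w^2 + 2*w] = -30*w^2 - 14*w + 2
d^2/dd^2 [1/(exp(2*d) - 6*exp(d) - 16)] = 2*((3 - 2*exp(d))*(-exp(2*d) + 6*exp(d) + 16) - 4*(exp(d) - 3)^2*exp(d))*exp(d)/(-exp(2*d) + 6*exp(d) + 16)^3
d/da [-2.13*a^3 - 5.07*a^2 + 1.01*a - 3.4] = -6.39*a^2 - 10.14*a + 1.01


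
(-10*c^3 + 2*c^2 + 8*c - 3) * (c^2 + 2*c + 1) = -10*c^5 - 18*c^4 + 2*c^3 + 15*c^2 + 2*c - 3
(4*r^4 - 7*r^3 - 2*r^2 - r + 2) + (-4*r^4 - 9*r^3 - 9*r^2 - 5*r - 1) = -16*r^3 - 11*r^2 - 6*r + 1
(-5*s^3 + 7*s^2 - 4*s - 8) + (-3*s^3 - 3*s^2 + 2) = -8*s^3 + 4*s^2 - 4*s - 6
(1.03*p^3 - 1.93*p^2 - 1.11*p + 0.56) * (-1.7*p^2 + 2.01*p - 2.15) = -1.751*p^5 + 5.3513*p^4 - 4.2068*p^3 + 0.9664*p^2 + 3.5121*p - 1.204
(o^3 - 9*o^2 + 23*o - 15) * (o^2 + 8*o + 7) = o^5 - o^4 - 42*o^3 + 106*o^2 + 41*o - 105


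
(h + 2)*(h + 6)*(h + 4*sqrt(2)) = h^3 + 4*sqrt(2)*h^2 + 8*h^2 + 12*h + 32*sqrt(2)*h + 48*sqrt(2)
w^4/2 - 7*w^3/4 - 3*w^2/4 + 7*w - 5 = (w/2 + 1)*(w - 5/2)*(w - 2)*(w - 1)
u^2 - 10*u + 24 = (u - 6)*(u - 4)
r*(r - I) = r^2 - I*r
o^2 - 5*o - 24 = (o - 8)*(o + 3)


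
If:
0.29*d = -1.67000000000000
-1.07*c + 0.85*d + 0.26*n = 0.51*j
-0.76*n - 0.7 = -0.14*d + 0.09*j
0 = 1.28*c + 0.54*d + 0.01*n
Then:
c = 2.43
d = -5.76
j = -14.81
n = -0.23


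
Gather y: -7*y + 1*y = -6*y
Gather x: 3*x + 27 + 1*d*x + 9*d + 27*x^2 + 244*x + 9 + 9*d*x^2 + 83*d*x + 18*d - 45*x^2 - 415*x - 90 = 27*d + x^2*(9*d - 18) + x*(84*d - 168) - 54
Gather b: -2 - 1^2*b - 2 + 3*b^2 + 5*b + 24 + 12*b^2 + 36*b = 15*b^2 + 40*b + 20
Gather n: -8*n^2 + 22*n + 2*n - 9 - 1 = -8*n^2 + 24*n - 10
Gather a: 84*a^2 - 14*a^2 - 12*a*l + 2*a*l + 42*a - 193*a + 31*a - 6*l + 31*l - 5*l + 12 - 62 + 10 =70*a^2 + a*(-10*l - 120) + 20*l - 40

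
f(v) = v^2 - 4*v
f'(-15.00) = -34.00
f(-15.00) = 285.00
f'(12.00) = 20.00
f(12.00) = 96.00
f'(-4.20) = -12.40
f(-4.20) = 34.44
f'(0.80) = -2.40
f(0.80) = -2.56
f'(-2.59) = -9.18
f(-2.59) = 17.07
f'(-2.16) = -8.32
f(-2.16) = 13.31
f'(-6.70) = -17.40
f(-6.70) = 71.69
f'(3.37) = 2.74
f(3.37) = -2.12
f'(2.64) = 1.28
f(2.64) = -3.59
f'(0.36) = -3.28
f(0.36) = -1.31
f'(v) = 2*v - 4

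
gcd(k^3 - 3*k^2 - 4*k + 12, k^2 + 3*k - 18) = k - 3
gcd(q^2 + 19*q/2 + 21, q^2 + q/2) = 1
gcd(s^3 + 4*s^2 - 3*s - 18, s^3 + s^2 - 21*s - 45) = s^2 + 6*s + 9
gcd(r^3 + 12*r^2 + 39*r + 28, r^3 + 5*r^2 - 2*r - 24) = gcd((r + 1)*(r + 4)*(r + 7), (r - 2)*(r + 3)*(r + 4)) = r + 4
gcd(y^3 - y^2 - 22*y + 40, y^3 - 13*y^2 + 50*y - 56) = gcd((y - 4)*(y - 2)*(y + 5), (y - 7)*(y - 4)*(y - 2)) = y^2 - 6*y + 8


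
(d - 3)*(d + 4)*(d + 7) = d^3 + 8*d^2 - 5*d - 84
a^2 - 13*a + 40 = (a - 8)*(a - 5)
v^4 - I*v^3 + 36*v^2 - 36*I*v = v*(v - 6*I)*(v - I)*(v + 6*I)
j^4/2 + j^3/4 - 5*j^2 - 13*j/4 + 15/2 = (j/2 + 1)*(j - 3)*(j - 1)*(j + 5/2)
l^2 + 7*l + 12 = (l + 3)*(l + 4)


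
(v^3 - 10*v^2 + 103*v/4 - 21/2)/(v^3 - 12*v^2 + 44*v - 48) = (v^2 - 4*v + 7/4)/(v^2 - 6*v + 8)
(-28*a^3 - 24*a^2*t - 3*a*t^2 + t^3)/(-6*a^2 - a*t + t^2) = (-14*a^2 - 5*a*t + t^2)/(-3*a + t)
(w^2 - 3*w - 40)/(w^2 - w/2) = 2*(w^2 - 3*w - 40)/(w*(2*w - 1))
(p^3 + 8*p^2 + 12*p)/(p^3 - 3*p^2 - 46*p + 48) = p*(p + 2)/(p^2 - 9*p + 8)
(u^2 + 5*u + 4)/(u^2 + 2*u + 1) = (u + 4)/(u + 1)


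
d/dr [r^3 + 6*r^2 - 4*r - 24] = 3*r^2 + 12*r - 4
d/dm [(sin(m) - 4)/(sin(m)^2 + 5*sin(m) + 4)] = (8*sin(m) + cos(m)^2 + 23)*cos(m)/(sin(m)^2 + 5*sin(m) + 4)^2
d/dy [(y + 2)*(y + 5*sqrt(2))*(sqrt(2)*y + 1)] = 3*sqrt(2)*y^2 + 4*sqrt(2)*y + 22*y + 5*sqrt(2) + 22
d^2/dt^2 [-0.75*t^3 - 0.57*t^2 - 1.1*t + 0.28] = -4.5*t - 1.14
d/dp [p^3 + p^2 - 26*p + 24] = 3*p^2 + 2*p - 26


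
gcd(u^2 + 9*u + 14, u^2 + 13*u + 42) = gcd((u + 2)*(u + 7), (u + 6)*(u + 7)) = u + 7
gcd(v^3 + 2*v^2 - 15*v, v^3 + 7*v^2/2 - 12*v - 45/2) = v^2 + 2*v - 15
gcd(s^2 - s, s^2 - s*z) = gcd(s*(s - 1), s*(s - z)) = s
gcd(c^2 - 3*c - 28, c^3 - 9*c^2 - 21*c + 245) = c - 7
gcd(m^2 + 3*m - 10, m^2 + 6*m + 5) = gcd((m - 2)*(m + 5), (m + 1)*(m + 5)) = m + 5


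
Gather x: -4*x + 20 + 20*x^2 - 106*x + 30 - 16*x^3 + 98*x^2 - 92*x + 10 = -16*x^3 + 118*x^2 - 202*x + 60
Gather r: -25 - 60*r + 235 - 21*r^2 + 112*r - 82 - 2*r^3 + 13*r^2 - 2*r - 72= -2*r^3 - 8*r^2 + 50*r + 56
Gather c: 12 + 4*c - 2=4*c + 10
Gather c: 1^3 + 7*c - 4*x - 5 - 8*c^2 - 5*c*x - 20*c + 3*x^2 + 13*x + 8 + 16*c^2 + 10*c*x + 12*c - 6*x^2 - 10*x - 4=8*c^2 + c*(5*x - 1) - 3*x^2 - x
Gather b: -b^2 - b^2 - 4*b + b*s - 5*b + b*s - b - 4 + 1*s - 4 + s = -2*b^2 + b*(2*s - 10) + 2*s - 8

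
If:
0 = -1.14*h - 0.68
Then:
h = -0.60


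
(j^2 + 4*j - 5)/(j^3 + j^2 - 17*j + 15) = 1/(j - 3)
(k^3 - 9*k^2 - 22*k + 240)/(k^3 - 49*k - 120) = (k - 6)/(k + 3)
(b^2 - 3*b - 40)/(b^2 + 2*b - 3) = (b^2 - 3*b - 40)/(b^2 + 2*b - 3)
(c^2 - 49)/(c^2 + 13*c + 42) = (c - 7)/(c + 6)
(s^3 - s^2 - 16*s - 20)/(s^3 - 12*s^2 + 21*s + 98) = (s^2 - 3*s - 10)/(s^2 - 14*s + 49)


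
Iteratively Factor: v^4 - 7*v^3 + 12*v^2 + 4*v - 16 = (v - 2)*(v^3 - 5*v^2 + 2*v + 8) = (v - 4)*(v - 2)*(v^2 - v - 2) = (v - 4)*(v - 2)*(v + 1)*(v - 2)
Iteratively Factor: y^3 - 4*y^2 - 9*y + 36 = (y + 3)*(y^2 - 7*y + 12) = (y - 4)*(y + 3)*(y - 3)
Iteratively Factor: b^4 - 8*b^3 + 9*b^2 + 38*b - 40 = (b - 4)*(b^3 - 4*b^2 - 7*b + 10) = (b - 4)*(b + 2)*(b^2 - 6*b + 5) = (b - 5)*(b - 4)*(b + 2)*(b - 1)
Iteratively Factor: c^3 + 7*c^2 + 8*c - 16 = (c - 1)*(c^2 + 8*c + 16) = (c - 1)*(c + 4)*(c + 4)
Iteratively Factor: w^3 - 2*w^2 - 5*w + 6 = (w + 2)*(w^2 - 4*w + 3) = (w - 1)*(w + 2)*(w - 3)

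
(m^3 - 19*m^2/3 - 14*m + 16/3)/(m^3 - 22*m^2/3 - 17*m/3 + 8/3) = (m + 2)/(m + 1)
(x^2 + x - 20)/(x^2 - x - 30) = (x - 4)/(x - 6)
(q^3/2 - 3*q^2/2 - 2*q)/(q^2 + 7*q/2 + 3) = q*(q^2 - 3*q - 4)/(2*q^2 + 7*q + 6)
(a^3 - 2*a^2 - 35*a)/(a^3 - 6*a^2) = (a^2 - 2*a - 35)/(a*(a - 6))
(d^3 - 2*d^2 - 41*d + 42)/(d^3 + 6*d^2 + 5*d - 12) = (d^2 - d - 42)/(d^2 + 7*d + 12)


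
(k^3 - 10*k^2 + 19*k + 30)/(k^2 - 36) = (k^2 - 4*k - 5)/(k + 6)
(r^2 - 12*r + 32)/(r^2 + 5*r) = (r^2 - 12*r + 32)/(r*(r + 5))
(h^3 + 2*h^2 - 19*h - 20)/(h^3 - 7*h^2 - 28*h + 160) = (h + 1)/(h - 8)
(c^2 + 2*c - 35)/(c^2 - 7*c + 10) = (c + 7)/(c - 2)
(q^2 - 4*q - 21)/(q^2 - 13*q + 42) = (q + 3)/(q - 6)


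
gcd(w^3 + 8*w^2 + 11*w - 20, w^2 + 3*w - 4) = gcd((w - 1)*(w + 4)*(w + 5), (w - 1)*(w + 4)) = w^2 + 3*w - 4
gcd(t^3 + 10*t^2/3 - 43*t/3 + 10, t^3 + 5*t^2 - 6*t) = t^2 + 5*t - 6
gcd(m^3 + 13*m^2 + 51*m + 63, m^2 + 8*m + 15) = m + 3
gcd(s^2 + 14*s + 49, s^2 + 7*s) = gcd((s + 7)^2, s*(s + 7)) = s + 7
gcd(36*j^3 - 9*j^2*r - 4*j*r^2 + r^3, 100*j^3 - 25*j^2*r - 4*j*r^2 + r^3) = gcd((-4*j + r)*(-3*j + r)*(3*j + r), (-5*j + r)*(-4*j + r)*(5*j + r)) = -4*j + r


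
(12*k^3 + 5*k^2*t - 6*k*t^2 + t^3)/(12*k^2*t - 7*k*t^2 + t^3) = (k + t)/t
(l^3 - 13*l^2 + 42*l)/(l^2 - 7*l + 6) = l*(l - 7)/(l - 1)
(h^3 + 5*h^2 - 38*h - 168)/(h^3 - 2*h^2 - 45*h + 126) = (h + 4)/(h - 3)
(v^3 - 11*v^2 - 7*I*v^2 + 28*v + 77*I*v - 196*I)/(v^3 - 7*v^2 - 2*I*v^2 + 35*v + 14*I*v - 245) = (v - 4)/(v + 5*I)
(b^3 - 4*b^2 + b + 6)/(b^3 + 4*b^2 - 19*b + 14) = (b^2 - 2*b - 3)/(b^2 + 6*b - 7)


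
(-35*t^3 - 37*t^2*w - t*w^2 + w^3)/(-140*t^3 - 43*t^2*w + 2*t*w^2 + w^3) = (t + w)/(4*t + w)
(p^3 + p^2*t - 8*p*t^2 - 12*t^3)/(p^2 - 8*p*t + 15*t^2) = (p^2 + 4*p*t + 4*t^2)/(p - 5*t)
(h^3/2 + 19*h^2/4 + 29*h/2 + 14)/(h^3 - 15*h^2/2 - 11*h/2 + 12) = (2*h^3 + 19*h^2 + 58*h + 56)/(2*(2*h^3 - 15*h^2 - 11*h + 24))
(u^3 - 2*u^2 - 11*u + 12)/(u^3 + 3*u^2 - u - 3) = (u - 4)/(u + 1)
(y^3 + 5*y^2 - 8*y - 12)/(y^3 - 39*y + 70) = (y^2 + 7*y + 6)/(y^2 + 2*y - 35)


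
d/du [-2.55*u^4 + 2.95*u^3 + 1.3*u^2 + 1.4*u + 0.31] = -10.2*u^3 + 8.85*u^2 + 2.6*u + 1.4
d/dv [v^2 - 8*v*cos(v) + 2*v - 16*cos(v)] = 8*v*sin(v) + 2*v + 16*sin(v) - 8*cos(v) + 2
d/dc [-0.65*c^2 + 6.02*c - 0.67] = 6.02 - 1.3*c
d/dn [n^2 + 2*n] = 2*n + 2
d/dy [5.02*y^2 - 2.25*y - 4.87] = 10.04*y - 2.25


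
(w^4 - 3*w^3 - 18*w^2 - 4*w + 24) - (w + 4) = w^4 - 3*w^3 - 18*w^2 - 5*w + 20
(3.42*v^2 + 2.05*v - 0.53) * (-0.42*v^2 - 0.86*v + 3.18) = -1.4364*v^4 - 3.8022*v^3 + 9.3352*v^2 + 6.9748*v - 1.6854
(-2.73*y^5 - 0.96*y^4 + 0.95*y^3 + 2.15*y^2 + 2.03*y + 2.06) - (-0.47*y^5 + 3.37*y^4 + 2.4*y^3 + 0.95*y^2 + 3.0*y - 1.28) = -2.26*y^5 - 4.33*y^4 - 1.45*y^3 + 1.2*y^2 - 0.97*y + 3.34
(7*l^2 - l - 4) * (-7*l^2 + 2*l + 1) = -49*l^4 + 21*l^3 + 33*l^2 - 9*l - 4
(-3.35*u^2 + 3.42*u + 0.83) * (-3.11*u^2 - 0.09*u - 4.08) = 10.4185*u^4 - 10.3347*u^3 + 10.7789*u^2 - 14.0283*u - 3.3864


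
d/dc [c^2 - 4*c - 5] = 2*c - 4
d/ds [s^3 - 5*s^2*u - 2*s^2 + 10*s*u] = 3*s^2 - 10*s*u - 4*s + 10*u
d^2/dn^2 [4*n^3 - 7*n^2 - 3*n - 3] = 24*n - 14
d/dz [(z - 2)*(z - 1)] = 2*z - 3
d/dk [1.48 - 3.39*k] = -3.39000000000000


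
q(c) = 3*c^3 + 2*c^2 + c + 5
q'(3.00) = 94.00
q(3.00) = 107.00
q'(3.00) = 94.00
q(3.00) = 107.00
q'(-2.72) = 56.71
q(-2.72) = -43.29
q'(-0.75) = 3.06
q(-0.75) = 4.11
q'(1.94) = 42.63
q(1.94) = 36.37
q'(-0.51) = 1.30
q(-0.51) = 4.61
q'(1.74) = 35.21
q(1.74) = 28.60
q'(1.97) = 43.81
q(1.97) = 37.67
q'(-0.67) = 2.36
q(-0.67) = 4.33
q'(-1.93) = 26.80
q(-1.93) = -11.05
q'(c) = 9*c^2 + 4*c + 1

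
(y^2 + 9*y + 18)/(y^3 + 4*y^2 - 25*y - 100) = (y^2 + 9*y + 18)/(y^3 + 4*y^2 - 25*y - 100)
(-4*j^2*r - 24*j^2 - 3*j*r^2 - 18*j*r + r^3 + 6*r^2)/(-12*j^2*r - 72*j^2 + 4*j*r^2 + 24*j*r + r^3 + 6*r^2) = (-4*j^2 - 3*j*r + r^2)/(-12*j^2 + 4*j*r + r^2)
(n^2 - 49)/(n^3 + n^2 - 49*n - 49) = 1/(n + 1)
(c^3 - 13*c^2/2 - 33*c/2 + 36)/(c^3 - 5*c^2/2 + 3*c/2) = (c^2 - 5*c - 24)/(c*(c - 1))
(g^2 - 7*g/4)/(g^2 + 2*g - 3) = g*(4*g - 7)/(4*(g^2 + 2*g - 3))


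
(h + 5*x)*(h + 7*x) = h^2 + 12*h*x + 35*x^2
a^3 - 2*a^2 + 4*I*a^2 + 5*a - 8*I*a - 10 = (a - 2)*(a - I)*(a + 5*I)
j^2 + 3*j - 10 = (j - 2)*(j + 5)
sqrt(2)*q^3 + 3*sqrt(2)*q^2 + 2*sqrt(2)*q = q*(q + 2)*(sqrt(2)*q + sqrt(2))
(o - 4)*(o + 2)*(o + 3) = o^3 + o^2 - 14*o - 24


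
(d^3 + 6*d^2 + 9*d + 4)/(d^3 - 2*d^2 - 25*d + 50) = (d^3 + 6*d^2 + 9*d + 4)/(d^3 - 2*d^2 - 25*d + 50)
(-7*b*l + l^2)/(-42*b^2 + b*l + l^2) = l*(-7*b + l)/(-42*b^2 + b*l + l^2)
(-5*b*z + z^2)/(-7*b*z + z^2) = (5*b - z)/(7*b - z)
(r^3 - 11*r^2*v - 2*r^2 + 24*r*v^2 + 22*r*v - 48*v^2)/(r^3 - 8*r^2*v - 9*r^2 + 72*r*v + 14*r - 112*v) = (r - 3*v)/(r - 7)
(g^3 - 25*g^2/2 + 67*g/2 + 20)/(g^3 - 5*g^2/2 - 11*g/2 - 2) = (g^2 - 13*g + 40)/(g^2 - 3*g - 4)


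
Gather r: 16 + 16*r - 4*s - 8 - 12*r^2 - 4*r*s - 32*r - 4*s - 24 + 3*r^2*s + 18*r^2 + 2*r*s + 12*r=r^2*(3*s + 6) + r*(-2*s - 4) - 8*s - 16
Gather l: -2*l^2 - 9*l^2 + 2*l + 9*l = -11*l^2 + 11*l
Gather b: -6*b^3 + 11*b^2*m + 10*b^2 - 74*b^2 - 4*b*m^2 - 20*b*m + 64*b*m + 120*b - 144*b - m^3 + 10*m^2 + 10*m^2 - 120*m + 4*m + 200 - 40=-6*b^3 + b^2*(11*m - 64) + b*(-4*m^2 + 44*m - 24) - m^3 + 20*m^2 - 116*m + 160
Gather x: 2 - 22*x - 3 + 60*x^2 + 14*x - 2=60*x^2 - 8*x - 3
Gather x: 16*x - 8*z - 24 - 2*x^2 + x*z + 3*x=-2*x^2 + x*(z + 19) - 8*z - 24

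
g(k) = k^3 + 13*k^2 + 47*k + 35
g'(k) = 3*k^2 + 26*k + 47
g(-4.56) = -3.82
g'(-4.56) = -9.18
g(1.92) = 180.24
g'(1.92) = 107.98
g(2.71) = 277.75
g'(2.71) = 139.49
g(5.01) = 722.52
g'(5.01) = 252.56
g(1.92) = 180.24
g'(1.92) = 107.98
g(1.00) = 96.00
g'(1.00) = 76.00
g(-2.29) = -16.47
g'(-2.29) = 3.19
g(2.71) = 277.75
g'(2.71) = 139.49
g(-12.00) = -385.00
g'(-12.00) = 167.00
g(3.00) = 320.00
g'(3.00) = 152.00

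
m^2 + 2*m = m*(m + 2)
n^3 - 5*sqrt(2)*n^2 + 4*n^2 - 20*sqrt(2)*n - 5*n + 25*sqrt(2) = (n - 1)*(n + 5)*(n - 5*sqrt(2))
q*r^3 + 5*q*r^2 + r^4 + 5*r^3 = r^2*(q + r)*(r + 5)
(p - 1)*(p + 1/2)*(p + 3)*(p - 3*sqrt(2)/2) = p^4 - 3*sqrt(2)*p^3/2 + 5*p^3/2 - 15*sqrt(2)*p^2/4 - 2*p^2 - 3*p/2 + 3*sqrt(2)*p + 9*sqrt(2)/4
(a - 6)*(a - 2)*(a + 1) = a^3 - 7*a^2 + 4*a + 12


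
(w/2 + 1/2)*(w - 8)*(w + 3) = w^3/2 - 2*w^2 - 29*w/2 - 12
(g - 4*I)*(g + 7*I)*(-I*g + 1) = -I*g^3 + 4*g^2 - 25*I*g + 28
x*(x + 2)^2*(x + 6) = x^4 + 10*x^3 + 28*x^2 + 24*x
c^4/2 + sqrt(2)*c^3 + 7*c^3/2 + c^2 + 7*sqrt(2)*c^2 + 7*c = c*(c/2 + sqrt(2)/2)*(c + 7)*(c + sqrt(2))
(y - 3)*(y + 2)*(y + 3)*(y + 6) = y^4 + 8*y^3 + 3*y^2 - 72*y - 108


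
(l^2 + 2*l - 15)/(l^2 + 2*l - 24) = (l^2 + 2*l - 15)/(l^2 + 2*l - 24)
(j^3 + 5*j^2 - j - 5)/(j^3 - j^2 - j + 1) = (j + 5)/(j - 1)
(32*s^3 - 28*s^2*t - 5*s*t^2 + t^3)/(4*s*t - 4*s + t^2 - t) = (8*s^2 - 9*s*t + t^2)/(t - 1)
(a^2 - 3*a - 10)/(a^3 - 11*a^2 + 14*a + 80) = 1/(a - 8)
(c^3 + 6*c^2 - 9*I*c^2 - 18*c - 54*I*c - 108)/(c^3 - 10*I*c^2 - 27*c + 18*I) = (c + 6)/(c - I)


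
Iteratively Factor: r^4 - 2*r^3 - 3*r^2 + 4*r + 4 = (r + 1)*(r^3 - 3*r^2 + 4) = (r - 2)*(r + 1)*(r^2 - r - 2) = (r - 2)*(r + 1)^2*(r - 2)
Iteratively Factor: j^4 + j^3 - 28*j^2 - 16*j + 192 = (j + 4)*(j^3 - 3*j^2 - 16*j + 48) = (j - 4)*(j + 4)*(j^2 + j - 12) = (j - 4)*(j + 4)^2*(j - 3)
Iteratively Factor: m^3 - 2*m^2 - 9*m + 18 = (m + 3)*(m^2 - 5*m + 6) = (m - 3)*(m + 3)*(m - 2)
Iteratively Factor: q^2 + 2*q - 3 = (q - 1)*(q + 3)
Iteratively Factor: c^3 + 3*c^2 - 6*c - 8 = (c + 4)*(c^2 - c - 2) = (c + 1)*(c + 4)*(c - 2)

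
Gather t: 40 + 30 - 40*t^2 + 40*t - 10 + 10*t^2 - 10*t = -30*t^2 + 30*t + 60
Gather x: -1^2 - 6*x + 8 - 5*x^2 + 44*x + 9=-5*x^2 + 38*x + 16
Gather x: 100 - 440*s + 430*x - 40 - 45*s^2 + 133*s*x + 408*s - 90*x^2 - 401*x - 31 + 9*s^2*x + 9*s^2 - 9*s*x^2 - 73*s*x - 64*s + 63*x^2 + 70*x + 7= -36*s^2 - 96*s + x^2*(-9*s - 27) + x*(9*s^2 + 60*s + 99) + 36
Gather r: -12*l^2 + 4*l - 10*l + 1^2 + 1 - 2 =-12*l^2 - 6*l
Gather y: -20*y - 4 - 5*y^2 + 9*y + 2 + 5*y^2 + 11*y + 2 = 0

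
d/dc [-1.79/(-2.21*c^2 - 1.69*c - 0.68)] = (-7.9118*c - 3.0251)/(2.21*c^2 + 1.69*c + 0.68)^2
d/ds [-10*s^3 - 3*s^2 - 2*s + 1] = -30*s^2 - 6*s - 2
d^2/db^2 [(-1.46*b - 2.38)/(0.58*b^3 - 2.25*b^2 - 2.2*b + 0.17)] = (-2.946864*b^5 + 1.824216*b^4 + 31.18598*b^3 - 52.343748*b^2 - 72.628692*b - 25.95118)/(0.195112*b^9 - 2.2707*b^8 + 6.58851*b^7 + 6.006939*b^6 - 26.322*b^5 - 31.389645*b^4 - 5.548714*b^3 + 2.273325*b^2 - 0.19074*b + 0.004913)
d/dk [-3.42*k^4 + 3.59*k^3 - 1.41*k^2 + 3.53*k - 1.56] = -13.68*k^3 + 10.77*k^2 - 2.82*k + 3.53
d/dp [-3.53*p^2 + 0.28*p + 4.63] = 0.28 - 7.06*p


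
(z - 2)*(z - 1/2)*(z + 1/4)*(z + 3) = z^4 + 3*z^3/4 - 51*z^2/8 + 11*z/8 + 3/4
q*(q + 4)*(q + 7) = q^3 + 11*q^2 + 28*q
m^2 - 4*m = m*(m - 4)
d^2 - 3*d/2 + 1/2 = (d - 1)*(d - 1/2)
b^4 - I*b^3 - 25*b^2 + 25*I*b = b*(b - 5)*(b + 5)*(b - I)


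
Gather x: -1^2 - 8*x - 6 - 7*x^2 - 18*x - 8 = -7*x^2 - 26*x - 15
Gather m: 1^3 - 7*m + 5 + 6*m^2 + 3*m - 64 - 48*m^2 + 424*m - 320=-42*m^2 + 420*m - 378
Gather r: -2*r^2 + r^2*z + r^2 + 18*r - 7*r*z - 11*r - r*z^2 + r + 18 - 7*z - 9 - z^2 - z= r^2*(z - 1) + r*(-z^2 - 7*z + 8) - z^2 - 8*z + 9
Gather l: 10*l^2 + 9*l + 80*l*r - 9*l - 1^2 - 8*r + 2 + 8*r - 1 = 10*l^2 + 80*l*r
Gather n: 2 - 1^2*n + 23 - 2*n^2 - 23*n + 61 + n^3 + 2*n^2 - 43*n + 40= n^3 - 67*n + 126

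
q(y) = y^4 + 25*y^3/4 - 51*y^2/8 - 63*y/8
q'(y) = 4*y^3 + 75*y^2/4 - 51*y/4 - 63/8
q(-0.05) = 0.38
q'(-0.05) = -7.19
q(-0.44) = 1.74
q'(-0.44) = 1.02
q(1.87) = 16.08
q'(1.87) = 60.01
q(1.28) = -4.73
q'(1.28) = 14.91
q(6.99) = 4155.36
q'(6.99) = 2185.26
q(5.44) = 1650.46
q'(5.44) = 1121.60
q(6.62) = 3402.30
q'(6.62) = 1889.90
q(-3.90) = -205.65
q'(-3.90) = 89.76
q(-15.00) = 28215.00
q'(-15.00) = -9097.88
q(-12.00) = 9112.50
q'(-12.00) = -4066.88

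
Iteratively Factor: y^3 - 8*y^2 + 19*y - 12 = (y - 4)*(y^2 - 4*y + 3) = (y - 4)*(y - 1)*(y - 3)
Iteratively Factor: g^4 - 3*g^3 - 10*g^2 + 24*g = (g + 3)*(g^3 - 6*g^2 + 8*g) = (g - 2)*(g + 3)*(g^2 - 4*g) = (g - 4)*(g - 2)*(g + 3)*(g)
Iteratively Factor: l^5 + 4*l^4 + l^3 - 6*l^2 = (l)*(l^4 + 4*l^3 + l^2 - 6*l) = l^2*(l^3 + 4*l^2 + l - 6) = l^2*(l + 3)*(l^2 + l - 2) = l^2*(l + 2)*(l + 3)*(l - 1)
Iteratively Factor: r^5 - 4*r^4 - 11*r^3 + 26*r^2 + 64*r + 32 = (r + 1)*(r^4 - 5*r^3 - 6*r^2 + 32*r + 32) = (r + 1)*(r + 2)*(r^3 - 7*r^2 + 8*r + 16) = (r + 1)^2*(r + 2)*(r^2 - 8*r + 16) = (r - 4)*(r + 1)^2*(r + 2)*(r - 4)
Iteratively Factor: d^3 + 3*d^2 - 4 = (d - 1)*(d^2 + 4*d + 4) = (d - 1)*(d + 2)*(d + 2)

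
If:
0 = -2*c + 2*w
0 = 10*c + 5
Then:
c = -1/2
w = -1/2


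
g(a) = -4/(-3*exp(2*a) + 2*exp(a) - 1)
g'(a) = -4*(6*exp(2*a) - 2*exp(a))/(-3*exp(2*a) + 2*exp(a) - 1)^2 = (8 - 24*exp(a))*exp(a)/(3*exp(2*a) - 2*exp(a) + 1)^2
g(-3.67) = 4.21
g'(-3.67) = 0.21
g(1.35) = 0.11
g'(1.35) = -0.23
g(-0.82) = 5.71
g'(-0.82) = -2.30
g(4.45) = 0.00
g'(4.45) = -0.00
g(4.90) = 0.00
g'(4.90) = -0.00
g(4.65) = 0.00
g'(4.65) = -0.00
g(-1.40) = 5.80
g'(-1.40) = 1.08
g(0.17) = 1.41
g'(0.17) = -3.00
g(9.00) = 0.00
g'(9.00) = 0.00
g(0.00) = 2.00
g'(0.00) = -4.00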